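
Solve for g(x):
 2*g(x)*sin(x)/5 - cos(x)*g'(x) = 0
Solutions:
 g(x) = C1/cos(x)^(2/5)


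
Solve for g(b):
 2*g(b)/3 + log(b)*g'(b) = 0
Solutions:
 g(b) = C1*exp(-2*li(b)/3)


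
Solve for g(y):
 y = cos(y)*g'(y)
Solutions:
 g(y) = C1 + Integral(y/cos(y), y)


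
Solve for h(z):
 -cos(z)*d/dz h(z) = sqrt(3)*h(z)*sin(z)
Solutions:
 h(z) = C1*cos(z)^(sqrt(3))


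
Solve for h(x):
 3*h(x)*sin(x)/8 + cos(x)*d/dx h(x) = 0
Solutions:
 h(x) = C1*cos(x)^(3/8)


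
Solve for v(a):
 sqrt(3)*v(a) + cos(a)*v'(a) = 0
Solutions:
 v(a) = C1*(sin(a) - 1)^(sqrt(3)/2)/(sin(a) + 1)^(sqrt(3)/2)


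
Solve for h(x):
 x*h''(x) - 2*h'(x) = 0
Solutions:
 h(x) = C1 + C2*x^3


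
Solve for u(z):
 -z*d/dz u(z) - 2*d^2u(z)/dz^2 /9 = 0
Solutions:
 u(z) = C1 + C2*erf(3*z/2)


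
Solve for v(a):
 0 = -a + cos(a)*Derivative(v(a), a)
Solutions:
 v(a) = C1 + Integral(a/cos(a), a)


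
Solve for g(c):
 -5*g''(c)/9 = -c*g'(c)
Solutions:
 g(c) = C1 + C2*erfi(3*sqrt(10)*c/10)


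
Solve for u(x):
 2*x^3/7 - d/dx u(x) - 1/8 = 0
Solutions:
 u(x) = C1 + x^4/14 - x/8


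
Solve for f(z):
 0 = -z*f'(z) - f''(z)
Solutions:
 f(z) = C1 + C2*erf(sqrt(2)*z/2)


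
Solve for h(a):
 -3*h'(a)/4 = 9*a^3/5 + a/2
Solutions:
 h(a) = C1 - 3*a^4/5 - a^2/3


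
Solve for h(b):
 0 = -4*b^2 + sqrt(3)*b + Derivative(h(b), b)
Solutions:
 h(b) = C1 + 4*b^3/3 - sqrt(3)*b^2/2


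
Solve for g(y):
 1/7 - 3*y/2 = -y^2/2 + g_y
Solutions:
 g(y) = C1 + y^3/6 - 3*y^2/4 + y/7


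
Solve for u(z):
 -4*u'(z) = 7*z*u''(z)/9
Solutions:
 u(z) = C1 + C2/z^(29/7)


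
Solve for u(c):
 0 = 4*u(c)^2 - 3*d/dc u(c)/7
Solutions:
 u(c) = -3/(C1 + 28*c)


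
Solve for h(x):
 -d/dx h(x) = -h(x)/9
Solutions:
 h(x) = C1*exp(x/9)


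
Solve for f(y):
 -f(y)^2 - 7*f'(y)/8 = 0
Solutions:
 f(y) = 7/(C1 + 8*y)


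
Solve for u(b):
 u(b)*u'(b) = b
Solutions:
 u(b) = -sqrt(C1 + b^2)
 u(b) = sqrt(C1 + b^2)


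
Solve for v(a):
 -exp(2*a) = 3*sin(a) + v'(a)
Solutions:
 v(a) = C1 - exp(2*a)/2 + 3*cos(a)


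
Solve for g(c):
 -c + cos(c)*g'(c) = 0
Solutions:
 g(c) = C1 + Integral(c/cos(c), c)


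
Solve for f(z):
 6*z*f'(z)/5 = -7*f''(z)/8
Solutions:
 f(z) = C1 + C2*erf(2*sqrt(210)*z/35)


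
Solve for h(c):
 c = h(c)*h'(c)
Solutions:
 h(c) = -sqrt(C1 + c^2)
 h(c) = sqrt(C1 + c^2)


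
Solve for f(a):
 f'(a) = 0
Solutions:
 f(a) = C1


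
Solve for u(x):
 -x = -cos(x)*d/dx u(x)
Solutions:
 u(x) = C1 + Integral(x/cos(x), x)


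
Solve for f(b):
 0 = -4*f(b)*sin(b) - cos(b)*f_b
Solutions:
 f(b) = C1*cos(b)^4


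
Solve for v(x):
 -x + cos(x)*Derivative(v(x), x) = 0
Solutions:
 v(x) = C1 + Integral(x/cos(x), x)


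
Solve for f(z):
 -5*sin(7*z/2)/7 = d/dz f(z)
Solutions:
 f(z) = C1 + 10*cos(7*z/2)/49


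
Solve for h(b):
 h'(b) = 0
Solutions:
 h(b) = C1


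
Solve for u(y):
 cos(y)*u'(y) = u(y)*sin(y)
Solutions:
 u(y) = C1/cos(y)


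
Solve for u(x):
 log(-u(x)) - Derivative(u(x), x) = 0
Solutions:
 -li(-u(x)) = C1 + x


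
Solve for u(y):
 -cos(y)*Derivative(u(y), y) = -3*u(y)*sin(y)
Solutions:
 u(y) = C1/cos(y)^3


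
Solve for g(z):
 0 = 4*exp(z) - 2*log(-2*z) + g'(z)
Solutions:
 g(z) = C1 + 2*z*log(-z) + 2*z*(-1 + log(2)) - 4*exp(z)


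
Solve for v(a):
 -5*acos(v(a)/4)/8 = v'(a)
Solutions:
 Integral(1/acos(_y/4), (_y, v(a))) = C1 - 5*a/8


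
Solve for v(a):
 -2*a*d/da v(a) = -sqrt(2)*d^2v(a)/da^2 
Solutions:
 v(a) = C1 + C2*erfi(2^(3/4)*a/2)


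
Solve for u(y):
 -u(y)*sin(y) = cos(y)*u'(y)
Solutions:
 u(y) = C1*cos(y)


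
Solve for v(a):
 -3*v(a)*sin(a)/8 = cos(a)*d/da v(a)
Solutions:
 v(a) = C1*cos(a)^(3/8)


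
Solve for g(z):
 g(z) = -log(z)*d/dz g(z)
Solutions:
 g(z) = C1*exp(-li(z))


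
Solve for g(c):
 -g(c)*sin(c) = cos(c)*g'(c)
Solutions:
 g(c) = C1*cos(c)


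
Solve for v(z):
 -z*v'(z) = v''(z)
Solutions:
 v(z) = C1 + C2*erf(sqrt(2)*z/2)


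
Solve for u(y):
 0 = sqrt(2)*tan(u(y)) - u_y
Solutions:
 u(y) = pi - asin(C1*exp(sqrt(2)*y))
 u(y) = asin(C1*exp(sqrt(2)*y))


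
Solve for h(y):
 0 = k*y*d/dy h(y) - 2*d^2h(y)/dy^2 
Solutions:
 h(y) = Piecewise((-sqrt(pi)*C1*erf(y*sqrt(-k)/2)/sqrt(-k) - C2, (k > 0) | (k < 0)), (-C1*y - C2, True))


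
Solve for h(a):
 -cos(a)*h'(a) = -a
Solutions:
 h(a) = C1 + Integral(a/cos(a), a)


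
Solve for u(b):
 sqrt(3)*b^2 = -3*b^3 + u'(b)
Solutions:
 u(b) = C1 + 3*b^4/4 + sqrt(3)*b^3/3


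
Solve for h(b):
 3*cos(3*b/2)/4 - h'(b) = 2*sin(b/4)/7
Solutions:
 h(b) = C1 + sin(3*b/2)/2 + 8*cos(b/4)/7


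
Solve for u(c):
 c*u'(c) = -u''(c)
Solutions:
 u(c) = C1 + C2*erf(sqrt(2)*c/2)


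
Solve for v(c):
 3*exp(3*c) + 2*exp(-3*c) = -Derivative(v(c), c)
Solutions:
 v(c) = C1 - exp(3*c) + 2*exp(-3*c)/3


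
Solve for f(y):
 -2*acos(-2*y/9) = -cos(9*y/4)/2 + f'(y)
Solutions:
 f(y) = C1 - 2*y*acos(-2*y/9) - sqrt(81 - 4*y^2) + 2*sin(9*y/4)/9


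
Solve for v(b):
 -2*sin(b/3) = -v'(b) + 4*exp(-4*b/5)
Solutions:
 v(b) = C1 - 6*cos(b/3) - 5*exp(-4*b/5)


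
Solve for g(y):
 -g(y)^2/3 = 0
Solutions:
 g(y) = 0


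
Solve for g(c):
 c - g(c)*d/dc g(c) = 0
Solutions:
 g(c) = -sqrt(C1 + c^2)
 g(c) = sqrt(C1 + c^2)


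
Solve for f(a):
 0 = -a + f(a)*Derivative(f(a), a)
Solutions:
 f(a) = -sqrt(C1 + a^2)
 f(a) = sqrt(C1 + a^2)


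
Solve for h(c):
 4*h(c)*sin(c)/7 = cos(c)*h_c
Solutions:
 h(c) = C1/cos(c)^(4/7)


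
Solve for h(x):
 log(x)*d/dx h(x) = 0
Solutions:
 h(x) = C1


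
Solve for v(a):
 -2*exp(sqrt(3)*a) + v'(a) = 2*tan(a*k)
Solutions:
 v(a) = C1 + 2*Piecewise((-log(cos(a*k))/k, Ne(k, 0)), (0, True)) + 2*sqrt(3)*exp(sqrt(3)*a)/3


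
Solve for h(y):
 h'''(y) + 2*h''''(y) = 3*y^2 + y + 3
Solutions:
 h(y) = C1 + C2*y + C3*y^2 + C4*exp(-y/2) + y^5/20 - 11*y^4/24 + 25*y^3/6


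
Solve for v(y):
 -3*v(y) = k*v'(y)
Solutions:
 v(y) = C1*exp(-3*y/k)


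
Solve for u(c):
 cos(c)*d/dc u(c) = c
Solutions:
 u(c) = C1 + Integral(c/cos(c), c)


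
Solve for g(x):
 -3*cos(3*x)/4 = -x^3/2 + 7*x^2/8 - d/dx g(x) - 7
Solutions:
 g(x) = C1 - x^4/8 + 7*x^3/24 - 7*x + sin(3*x)/4


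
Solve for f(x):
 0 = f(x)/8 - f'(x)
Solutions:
 f(x) = C1*exp(x/8)


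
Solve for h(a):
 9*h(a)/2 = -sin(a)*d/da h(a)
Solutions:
 h(a) = C1*(cos(a) + 1)^(1/4)*(cos(a)^2 + 2*cos(a) + 1)/((cos(a) - 1)^(1/4)*(cos(a)^2 - 2*cos(a) + 1))


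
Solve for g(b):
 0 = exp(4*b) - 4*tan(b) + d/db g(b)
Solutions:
 g(b) = C1 - exp(4*b)/4 - 4*log(cos(b))


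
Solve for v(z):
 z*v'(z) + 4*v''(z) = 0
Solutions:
 v(z) = C1 + C2*erf(sqrt(2)*z/4)


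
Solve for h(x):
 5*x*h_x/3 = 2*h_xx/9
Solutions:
 h(x) = C1 + C2*erfi(sqrt(15)*x/2)


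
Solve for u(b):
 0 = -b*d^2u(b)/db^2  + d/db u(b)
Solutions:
 u(b) = C1 + C2*b^2


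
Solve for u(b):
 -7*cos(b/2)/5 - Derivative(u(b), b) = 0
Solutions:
 u(b) = C1 - 14*sin(b/2)/5


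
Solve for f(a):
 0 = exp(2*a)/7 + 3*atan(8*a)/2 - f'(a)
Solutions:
 f(a) = C1 + 3*a*atan(8*a)/2 + exp(2*a)/14 - 3*log(64*a^2 + 1)/32


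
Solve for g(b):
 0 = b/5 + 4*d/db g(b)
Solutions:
 g(b) = C1 - b^2/40


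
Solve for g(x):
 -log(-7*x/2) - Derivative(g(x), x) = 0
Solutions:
 g(x) = C1 - x*log(-x) + x*(-log(7) + log(2) + 1)


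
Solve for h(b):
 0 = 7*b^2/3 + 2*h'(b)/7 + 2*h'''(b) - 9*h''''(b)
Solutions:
 h(b) = C1 + C2*exp(b*(-7^(2/3)*(297*sqrt(57) + 2243)^(1/3) - 28*7^(1/3)/(297*sqrt(57) + 2243)^(1/3) + 28)/378)*sin(sqrt(3)*7^(1/3)*b*(-7^(1/3)*(297*sqrt(57) + 2243)^(1/3) + 28/(297*sqrt(57) + 2243)^(1/3))/378) + C3*exp(b*(-7^(2/3)*(297*sqrt(57) + 2243)^(1/3) - 28*7^(1/3)/(297*sqrt(57) + 2243)^(1/3) + 28)/378)*cos(sqrt(3)*7^(1/3)*b*(-7^(1/3)*(297*sqrt(57) + 2243)^(1/3) + 28/(297*sqrt(57) + 2243)^(1/3))/378) + C4*exp(b*(28*7^(1/3)/(297*sqrt(57) + 2243)^(1/3) + 14 + 7^(2/3)*(297*sqrt(57) + 2243)^(1/3))/189) - 49*b^3/18 + 343*b/3


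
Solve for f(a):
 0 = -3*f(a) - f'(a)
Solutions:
 f(a) = C1*exp(-3*a)


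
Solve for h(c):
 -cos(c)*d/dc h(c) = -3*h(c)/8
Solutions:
 h(c) = C1*(sin(c) + 1)^(3/16)/(sin(c) - 1)^(3/16)


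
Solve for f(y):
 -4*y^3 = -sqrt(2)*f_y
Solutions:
 f(y) = C1 + sqrt(2)*y^4/2


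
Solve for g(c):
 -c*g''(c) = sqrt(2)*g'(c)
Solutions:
 g(c) = C1 + C2*c^(1 - sqrt(2))


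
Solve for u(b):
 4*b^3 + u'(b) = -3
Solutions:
 u(b) = C1 - b^4 - 3*b


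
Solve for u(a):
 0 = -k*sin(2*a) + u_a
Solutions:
 u(a) = C1 - k*cos(2*a)/2


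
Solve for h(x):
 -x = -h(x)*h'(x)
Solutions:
 h(x) = -sqrt(C1 + x^2)
 h(x) = sqrt(C1 + x^2)


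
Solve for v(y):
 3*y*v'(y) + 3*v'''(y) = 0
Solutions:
 v(y) = C1 + Integral(C2*airyai(-y) + C3*airybi(-y), y)


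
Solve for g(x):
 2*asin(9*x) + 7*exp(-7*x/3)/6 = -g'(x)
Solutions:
 g(x) = C1 - 2*x*asin(9*x) - 2*sqrt(1 - 81*x^2)/9 + exp(-7*x/3)/2


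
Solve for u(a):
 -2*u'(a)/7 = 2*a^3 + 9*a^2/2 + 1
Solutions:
 u(a) = C1 - 7*a^4/4 - 21*a^3/4 - 7*a/2


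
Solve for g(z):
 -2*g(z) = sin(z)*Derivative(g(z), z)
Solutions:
 g(z) = C1*(cos(z) + 1)/(cos(z) - 1)


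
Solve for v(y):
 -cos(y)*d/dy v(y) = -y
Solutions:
 v(y) = C1 + Integral(y/cos(y), y)


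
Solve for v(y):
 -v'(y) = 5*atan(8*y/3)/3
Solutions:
 v(y) = C1 - 5*y*atan(8*y/3)/3 + 5*log(64*y^2 + 9)/16


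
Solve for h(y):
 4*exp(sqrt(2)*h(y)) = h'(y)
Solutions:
 h(y) = sqrt(2)*(2*log(-1/(C1 + 4*y)) - log(2))/4


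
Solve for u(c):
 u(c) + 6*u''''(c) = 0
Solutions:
 u(c) = (C1*sin(2^(1/4)*3^(3/4)*c/6) + C2*cos(2^(1/4)*3^(3/4)*c/6))*exp(-2^(1/4)*3^(3/4)*c/6) + (C3*sin(2^(1/4)*3^(3/4)*c/6) + C4*cos(2^(1/4)*3^(3/4)*c/6))*exp(2^(1/4)*3^(3/4)*c/6)


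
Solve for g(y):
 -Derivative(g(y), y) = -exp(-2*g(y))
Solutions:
 g(y) = log(-sqrt(C1 + 2*y))
 g(y) = log(C1 + 2*y)/2


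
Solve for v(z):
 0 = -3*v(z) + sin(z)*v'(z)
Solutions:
 v(z) = C1*(cos(z) - 1)^(3/2)/(cos(z) + 1)^(3/2)


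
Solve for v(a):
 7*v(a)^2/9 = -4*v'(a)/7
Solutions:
 v(a) = 36/(C1 + 49*a)


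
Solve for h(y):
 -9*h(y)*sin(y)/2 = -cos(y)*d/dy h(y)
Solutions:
 h(y) = C1/cos(y)^(9/2)


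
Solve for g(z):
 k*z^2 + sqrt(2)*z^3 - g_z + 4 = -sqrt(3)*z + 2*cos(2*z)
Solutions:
 g(z) = C1 + k*z^3/3 + sqrt(2)*z^4/4 + sqrt(3)*z^2/2 + 4*z - sin(2*z)


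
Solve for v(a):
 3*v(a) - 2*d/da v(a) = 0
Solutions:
 v(a) = C1*exp(3*a/2)


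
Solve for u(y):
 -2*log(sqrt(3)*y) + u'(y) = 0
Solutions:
 u(y) = C1 + 2*y*log(y) - 2*y + y*log(3)


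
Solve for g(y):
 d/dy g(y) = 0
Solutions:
 g(y) = C1


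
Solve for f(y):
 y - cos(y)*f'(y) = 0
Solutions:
 f(y) = C1 + Integral(y/cos(y), y)


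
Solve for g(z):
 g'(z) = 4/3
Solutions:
 g(z) = C1 + 4*z/3


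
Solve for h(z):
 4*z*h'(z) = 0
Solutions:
 h(z) = C1


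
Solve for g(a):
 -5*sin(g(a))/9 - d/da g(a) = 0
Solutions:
 5*a/9 + log(cos(g(a)) - 1)/2 - log(cos(g(a)) + 1)/2 = C1


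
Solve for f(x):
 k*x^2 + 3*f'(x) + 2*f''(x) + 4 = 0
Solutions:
 f(x) = C1 + C2*exp(-3*x/2) - k*x^3/9 + 2*k*x^2/9 - 8*k*x/27 - 4*x/3


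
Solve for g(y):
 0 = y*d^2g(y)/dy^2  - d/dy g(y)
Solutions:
 g(y) = C1 + C2*y^2


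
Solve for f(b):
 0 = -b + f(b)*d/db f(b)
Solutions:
 f(b) = -sqrt(C1 + b^2)
 f(b) = sqrt(C1 + b^2)


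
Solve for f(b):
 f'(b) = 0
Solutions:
 f(b) = C1


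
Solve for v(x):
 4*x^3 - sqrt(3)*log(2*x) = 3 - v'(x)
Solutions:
 v(x) = C1 - x^4 + sqrt(3)*x*log(x) - sqrt(3)*x + sqrt(3)*x*log(2) + 3*x


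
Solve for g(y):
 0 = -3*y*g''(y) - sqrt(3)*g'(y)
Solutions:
 g(y) = C1 + C2*y^(1 - sqrt(3)/3)


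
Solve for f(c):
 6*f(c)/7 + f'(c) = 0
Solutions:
 f(c) = C1*exp(-6*c/7)


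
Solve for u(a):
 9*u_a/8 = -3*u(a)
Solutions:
 u(a) = C1*exp(-8*a/3)


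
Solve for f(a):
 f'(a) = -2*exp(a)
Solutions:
 f(a) = C1 - 2*exp(a)


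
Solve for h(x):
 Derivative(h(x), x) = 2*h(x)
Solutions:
 h(x) = C1*exp(2*x)


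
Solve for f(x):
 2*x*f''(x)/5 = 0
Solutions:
 f(x) = C1 + C2*x


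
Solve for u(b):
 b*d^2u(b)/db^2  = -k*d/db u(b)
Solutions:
 u(b) = C1 + b^(1 - re(k))*(C2*sin(log(b)*Abs(im(k))) + C3*cos(log(b)*im(k)))


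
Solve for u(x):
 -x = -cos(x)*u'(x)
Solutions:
 u(x) = C1 + Integral(x/cos(x), x)


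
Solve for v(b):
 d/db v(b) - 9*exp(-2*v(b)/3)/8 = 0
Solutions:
 v(b) = 3*log(-sqrt(C1 + 9*b)) - 3*log(6) + 3*log(3)/2
 v(b) = 3*log(C1 + 9*b)/2 - 3*log(6) + 3*log(3)/2


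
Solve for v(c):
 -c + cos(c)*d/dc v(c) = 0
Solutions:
 v(c) = C1 + Integral(c/cos(c), c)


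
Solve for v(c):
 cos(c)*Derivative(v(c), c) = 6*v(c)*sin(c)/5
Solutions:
 v(c) = C1/cos(c)^(6/5)


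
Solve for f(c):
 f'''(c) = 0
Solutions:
 f(c) = C1 + C2*c + C3*c^2


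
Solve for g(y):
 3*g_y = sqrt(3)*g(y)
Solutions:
 g(y) = C1*exp(sqrt(3)*y/3)


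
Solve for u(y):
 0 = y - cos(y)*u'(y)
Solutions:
 u(y) = C1 + Integral(y/cos(y), y)


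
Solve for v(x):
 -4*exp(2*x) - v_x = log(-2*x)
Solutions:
 v(x) = C1 - x*log(-x) + x*(1 - log(2)) - 2*exp(2*x)


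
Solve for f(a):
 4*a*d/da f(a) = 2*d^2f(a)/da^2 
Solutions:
 f(a) = C1 + C2*erfi(a)


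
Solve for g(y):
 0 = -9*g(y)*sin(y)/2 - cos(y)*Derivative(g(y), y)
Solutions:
 g(y) = C1*cos(y)^(9/2)


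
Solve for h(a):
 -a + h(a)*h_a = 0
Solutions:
 h(a) = -sqrt(C1 + a^2)
 h(a) = sqrt(C1 + a^2)


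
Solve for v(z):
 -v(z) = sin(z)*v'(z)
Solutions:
 v(z) = C1*sqrt(cos(z) + 1)/sqrt(cos(z) - 1)


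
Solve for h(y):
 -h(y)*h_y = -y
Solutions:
 h(y) = -sqrt(C1 + y^2)
 h(y) = sqrt(C1 + y^2)


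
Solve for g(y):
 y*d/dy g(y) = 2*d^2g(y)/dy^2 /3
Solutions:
 g(y) = C1 + C2*erfi(sqrt(3)*y/2)


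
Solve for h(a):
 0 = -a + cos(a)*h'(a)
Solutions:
 h(a) = C1 + Integral(a/cos(a), a)


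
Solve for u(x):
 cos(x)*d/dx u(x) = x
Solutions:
 u(x) = C1 + Integral(x/cos(x), x)


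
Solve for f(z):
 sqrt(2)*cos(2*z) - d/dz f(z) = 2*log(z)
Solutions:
 f(z) = C1 - 2*z*log(z) + 2*z + sqrt(2)*sin(2*z)/2


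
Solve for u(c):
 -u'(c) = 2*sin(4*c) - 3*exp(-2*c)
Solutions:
 u(c) = C1 + cos(4*c)/2 - 3*exp(-2*c)/2


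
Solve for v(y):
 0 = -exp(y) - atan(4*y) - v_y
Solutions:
 v(y) = C1 - y*atan(4*y) - exp(y) + log(16*y^2 + 1)/8


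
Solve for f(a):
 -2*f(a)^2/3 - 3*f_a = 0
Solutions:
 f(a) = 9/(C1 + 2*a)


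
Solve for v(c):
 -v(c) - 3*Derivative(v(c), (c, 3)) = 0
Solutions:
 v(c) = C3*exp(-3^(2/3)*c/3) + (C1*sin(3^(1/6)*c/2) + C2*cos(3^(1/6)*c/2))*exp(3^(2/3)*c/6)


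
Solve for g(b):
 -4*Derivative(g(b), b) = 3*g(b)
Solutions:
 g(b) = C1*exp(-3*b/4)


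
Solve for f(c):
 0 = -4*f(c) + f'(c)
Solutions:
 f(c) = C1*exp(4*c)


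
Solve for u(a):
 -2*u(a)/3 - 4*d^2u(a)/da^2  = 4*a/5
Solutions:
 u(a) = C1*sin(sqrt(6)*a/6) + C2*cos(sqrt(6)*a/6) - 6*a/5


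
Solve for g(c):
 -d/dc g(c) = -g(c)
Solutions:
 g(c) = C1*exp(c)


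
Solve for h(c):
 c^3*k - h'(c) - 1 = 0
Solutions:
 h(c) = C1 + c^4*k/4 - c


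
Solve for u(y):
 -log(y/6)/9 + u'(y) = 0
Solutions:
 u(y) = C1 + y*log(y)/9 - y*log(6)/9 - y/9


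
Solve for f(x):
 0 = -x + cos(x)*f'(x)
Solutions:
 f(x) = C1 + Integral(x/cos(x), x)


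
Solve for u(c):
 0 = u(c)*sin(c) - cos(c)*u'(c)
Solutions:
 u(c) = C1/cos(c)


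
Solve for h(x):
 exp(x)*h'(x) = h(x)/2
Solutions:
 h(x) = C1*exp(-exp(-x)/2)


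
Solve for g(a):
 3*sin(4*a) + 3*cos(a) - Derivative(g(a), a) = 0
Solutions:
 g(a) = C1 + 3*sin(a) - 3*cos(4*a)/4


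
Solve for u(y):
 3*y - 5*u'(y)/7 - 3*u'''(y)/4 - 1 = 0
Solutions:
 u(y) = C1 + C2*sin(2*sqrt(105)*y/21) + C3*cos(2*sqrt(105)*y/21) + 21*y^2/10 - 7*y/5


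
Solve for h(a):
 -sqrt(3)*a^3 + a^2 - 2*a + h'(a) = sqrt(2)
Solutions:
 h(a) = C1 + sqrt(3)*a^4/4 - a^3/3 + a^2 + sqrt(2)*a


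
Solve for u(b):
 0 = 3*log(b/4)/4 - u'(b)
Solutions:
 u(b) = C1 + 3*b*log(b)/4 - 3*b*log(2)/2 - 3*b/4


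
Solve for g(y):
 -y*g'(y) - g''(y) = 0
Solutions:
 g(y) = C1 + C2*erf(sqrt(2)*y/2)


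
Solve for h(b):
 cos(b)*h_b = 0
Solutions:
 h(b) = C1


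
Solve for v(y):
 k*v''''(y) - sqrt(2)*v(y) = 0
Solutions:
 v(y) = C1*exp(-2^(1/8)*y*(1/k)^(1/4)) + C2*exp(2^(1/8)*y*(1/k)^(1/4)) + C3*exp(-2^(1/8)*I*y*(1/k)^(1/4)) + C4*exp(2^(1/8)*I*y*(1/k)^(1/4))


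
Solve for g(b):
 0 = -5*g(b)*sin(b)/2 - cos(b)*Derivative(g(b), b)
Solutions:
 g(b) = C1*cos(b)^(5/2)


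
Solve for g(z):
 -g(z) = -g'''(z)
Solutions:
 g(z) = C3*exp(z) + (C1*sin(sqrt(3)*z/2) + C2*cos(sqrt(3)*z/2))*exp(-z/2)


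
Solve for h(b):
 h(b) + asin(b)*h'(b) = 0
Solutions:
 h(b) = C1*exp(-Integral(1/asin(b), b))


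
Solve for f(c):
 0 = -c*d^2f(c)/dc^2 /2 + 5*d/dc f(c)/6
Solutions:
 f(c) = C1 + C2*c^(8/3)


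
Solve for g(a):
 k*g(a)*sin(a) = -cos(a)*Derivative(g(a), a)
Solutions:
 g(a) = C1*exp(k*log(cos(a)))


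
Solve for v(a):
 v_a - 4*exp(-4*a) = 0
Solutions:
 v(a) = C1 - exp(-4*a)


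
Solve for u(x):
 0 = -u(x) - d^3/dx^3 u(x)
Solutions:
 u(x) = C3*exp(-x) + (C1*sin(sqrt(3)*x/2) + C2*cos(sqrt(3)*x/2))*exp(x/2)


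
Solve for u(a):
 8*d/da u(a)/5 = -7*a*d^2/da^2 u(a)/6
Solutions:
 u(a) = C1 + C2/a^(13/35)


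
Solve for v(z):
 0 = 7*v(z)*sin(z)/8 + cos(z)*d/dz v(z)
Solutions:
 v(z) = C1*cos(z)^(7/8)


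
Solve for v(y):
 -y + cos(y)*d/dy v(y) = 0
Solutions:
 v(y) = C1 + Integral(y/cos(y), y)


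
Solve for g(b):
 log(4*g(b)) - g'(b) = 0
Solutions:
 -Integral(1/(log(_y) + 2*log(2)), (_y, g(b))) = C1 - b


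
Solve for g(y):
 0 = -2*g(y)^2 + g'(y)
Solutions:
 g(y) = -1/(C1 + 2*y)


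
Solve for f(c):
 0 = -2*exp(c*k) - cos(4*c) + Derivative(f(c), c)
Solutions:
 f(c) = C1 + sin(4*c)/4 + 2*exp(c*k)/k


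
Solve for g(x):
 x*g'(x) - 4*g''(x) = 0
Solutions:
 g(x) = C1 + C2*erfi(sqrt(2)*x/4)


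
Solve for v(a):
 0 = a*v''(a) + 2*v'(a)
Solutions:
 v(a) = C1 + C2/a


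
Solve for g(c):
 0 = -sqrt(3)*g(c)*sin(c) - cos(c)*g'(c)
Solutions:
 g(c) = C1*cos(c)^(sqrt(3))


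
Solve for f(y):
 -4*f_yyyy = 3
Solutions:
 f(y) = C1 + C2*y + C3*y^2 + C4*y^3 - y^4/32


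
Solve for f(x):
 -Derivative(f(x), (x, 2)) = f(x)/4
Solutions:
 f(x) = C1*sin(x/2) + C2*cos(x/2)


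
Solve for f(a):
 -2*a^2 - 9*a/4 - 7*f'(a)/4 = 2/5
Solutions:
 f(a) = C1 - 8*a^3/21 - 9*a^2/14 - 8*a/35


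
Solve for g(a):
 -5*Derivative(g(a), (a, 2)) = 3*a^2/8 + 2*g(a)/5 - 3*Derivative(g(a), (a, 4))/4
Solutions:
 g(a) = C1*exp(-sqrt(30)*a*sqrt(25 + sqrt(655))/15) + C2*exp(sqrt(30)*a*sqrt(25 + sqrt(655))/15) + C3*sin(sqrt(30)*a*sqrt(-25 + sqrt(655))/15) + C4*cos(sqrt(30)*a*sqrt(-25 + sqrt(655))/15) - 15*a^2/16 + 375/16


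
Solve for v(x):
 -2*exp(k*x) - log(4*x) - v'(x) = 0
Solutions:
 v(x) = C1 - x*log(x) + x*(1 - 2*log(2)) + Piecewise((-2*exp(k*x)/k, Ne(k, 0)), (-2*x, True))


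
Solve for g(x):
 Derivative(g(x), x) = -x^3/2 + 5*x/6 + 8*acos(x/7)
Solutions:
 g(x) = C1 - x^4/8 + 5*x^2/12 + 8*x*acos(x/7) - 8*sqrt(49 - x^2)


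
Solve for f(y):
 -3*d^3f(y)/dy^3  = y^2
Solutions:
 f(y) = C1 + C2*y + C3*y^2 - y^5/180


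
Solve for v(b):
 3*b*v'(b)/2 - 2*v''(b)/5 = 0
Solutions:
 v(b) = C1 + C2*erfi(sqrt(30)*b/4)


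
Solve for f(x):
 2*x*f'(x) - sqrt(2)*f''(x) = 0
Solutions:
 f(x) = C1 + C2*erfi(2^(3/4)*x/2)


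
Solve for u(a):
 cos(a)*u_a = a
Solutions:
 u(a) = C1 + Integral(a/cos(a), a)


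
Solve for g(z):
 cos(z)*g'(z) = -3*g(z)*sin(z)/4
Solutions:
 g(z) = C1*cos(z)^(3/4)


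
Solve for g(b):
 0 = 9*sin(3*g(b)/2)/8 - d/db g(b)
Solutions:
 -9*b/8 + log(cos(3*g(b)/2) - 1)/3 - log(cos(3*g(b)/2) + 1)/3 = C1


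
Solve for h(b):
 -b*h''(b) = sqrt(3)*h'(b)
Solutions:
 h(b) = C1 + C2*b^(1 - sqrt(3))


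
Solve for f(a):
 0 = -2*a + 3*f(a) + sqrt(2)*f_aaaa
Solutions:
 f(a) = 2*a/3 + (C1*sin(2^(3/8)*3^(1/4)*a/2) + C2*cos(2^(3/8)*3^(1/4)*a/2))*exp(-2^(3/8)*3^(1/4)*a/2) + (C3*sin(2^(3/8)*3^(1/4)*a/2) + C4*cos(2^(3/8)*3^(1/4)*a/2))*exp(2^(3/8)*3^(1/4)*a/2)


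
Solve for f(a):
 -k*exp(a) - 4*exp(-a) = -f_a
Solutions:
 f(a) = C1 + k*exp(a) - 4*exp(-a)


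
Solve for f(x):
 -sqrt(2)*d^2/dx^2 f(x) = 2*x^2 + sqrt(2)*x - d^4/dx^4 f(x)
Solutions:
 f(x) = C1 + C2*x + C3*exp(-2^(1/4)*x) + C4*exp(2^(1/4)*x) - sqrt(2)*x^4/12 - x^3/6 - x^2


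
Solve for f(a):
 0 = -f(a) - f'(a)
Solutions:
 f(a) = C1*exp(-a)


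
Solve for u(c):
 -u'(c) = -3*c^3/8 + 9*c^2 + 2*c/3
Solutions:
 u(c) = C1 + 3*c^4/32 - 3*c^3 - c^2/3


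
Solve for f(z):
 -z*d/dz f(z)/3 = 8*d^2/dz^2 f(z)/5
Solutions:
 f(z) = C1 + C2*erf(sqrt(15)*z/12)


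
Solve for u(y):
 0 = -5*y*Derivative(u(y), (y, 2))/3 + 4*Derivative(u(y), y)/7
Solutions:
 u(y) = C1 + C2*y^(47/35)


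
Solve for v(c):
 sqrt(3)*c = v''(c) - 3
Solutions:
 v(c) = C1 + C2*c + sqrt(3)*c^3/6 + 3*c^2/2


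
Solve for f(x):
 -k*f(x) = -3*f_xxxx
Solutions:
 f(x) = C1*exp(-3^(3/4)*k^(1/4)*x/3) + C2*exp(3^(3/4)*k^(1/4)*x/3) + C3*exp(-3^(3/4)*I*k^(1/4)*x/3) + C4*exp(3^(3/4)*I*k^(1/4)*x/3)


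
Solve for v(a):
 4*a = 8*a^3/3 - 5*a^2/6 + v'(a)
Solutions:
 v(a) = C1 - 2*a^4/3 + 5*a^3/18 + 2*a^2


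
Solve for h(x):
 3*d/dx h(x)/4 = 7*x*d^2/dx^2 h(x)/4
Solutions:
 h(x) = C1 + C2*x^(10/7)


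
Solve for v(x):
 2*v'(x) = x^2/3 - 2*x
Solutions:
 v(x) = C1 + x^3/18 - x^2/2


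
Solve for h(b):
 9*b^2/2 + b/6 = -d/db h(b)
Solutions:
 h(b) = C1 - 3*b^3/2 - b^2/12


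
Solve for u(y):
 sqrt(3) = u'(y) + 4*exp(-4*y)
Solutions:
 u(y) = C1 + sqrt(3)*y + exp(-4*y)


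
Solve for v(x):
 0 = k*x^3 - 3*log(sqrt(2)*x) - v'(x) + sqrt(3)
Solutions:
 v(x) = C1 + k*x^4/4 - 3*x*log(x) - 3*x*log(2)/2 + sqrt(3)*x + 3*x


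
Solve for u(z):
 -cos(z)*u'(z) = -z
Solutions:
 u(z) = C1 + Integral(z/cos(z), z)


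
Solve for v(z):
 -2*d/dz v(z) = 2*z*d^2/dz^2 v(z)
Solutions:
 v(z) = C1 + C2*log(z)


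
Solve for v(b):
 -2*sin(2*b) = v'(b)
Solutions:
 v(b) = C1 + cos(2*b)


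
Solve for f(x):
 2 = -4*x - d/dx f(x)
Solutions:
 f(x) = C1 - 2*x^2 - 2*x


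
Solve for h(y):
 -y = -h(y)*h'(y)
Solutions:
 h(y) = -sqrt(C1 + y^2)
 h(y) = sqrt(C1 + y^2)


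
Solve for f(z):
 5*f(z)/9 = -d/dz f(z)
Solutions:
 f(z) = C1*exp(-5*z/9)


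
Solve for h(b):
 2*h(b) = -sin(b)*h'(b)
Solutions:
 h(b) = C1*(cos(b) + 1)/(cos(b) - 1)


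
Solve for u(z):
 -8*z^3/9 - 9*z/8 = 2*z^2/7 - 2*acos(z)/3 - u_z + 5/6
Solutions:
 u(z) = C1 + 2*z^4/9 + 2*z^3/21 + 9*z^2/16 - 2*z*acos(z)/3 + 5*z/6 + 2*sqrt(1 - z^2)/3


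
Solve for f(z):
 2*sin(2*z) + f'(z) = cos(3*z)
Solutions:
 f(z) = C1 + sin(3*z)/3 + cos(2*z)


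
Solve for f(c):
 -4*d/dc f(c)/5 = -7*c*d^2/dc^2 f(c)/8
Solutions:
 f(c) = C1 + C2*c^(67/35)


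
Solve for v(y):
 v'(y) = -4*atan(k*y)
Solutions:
 v(y) = C1 - 4*Piecewise((y*atan(k*y) - log(k^2*y^2 + 1)/(2*k), Ne(k, 0)), (0, True))


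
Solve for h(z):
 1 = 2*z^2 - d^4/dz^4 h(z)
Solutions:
 h(z) = C1 + C2*z + C3*z^2 + C4*z^3 + z^6/180 - z^4/24


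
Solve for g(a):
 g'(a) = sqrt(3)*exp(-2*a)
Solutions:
 g(a) = C1 - sqrt(3)*exp(-2*a)/2


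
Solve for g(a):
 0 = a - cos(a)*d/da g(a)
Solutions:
 g(a) = C1 + Integral(a/cos(a), a)


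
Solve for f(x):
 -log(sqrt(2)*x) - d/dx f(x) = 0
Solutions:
 f(x) = C1 - x*log(x) - x*log(2)/2 + x


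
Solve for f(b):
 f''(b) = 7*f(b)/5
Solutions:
 f(b) = C1*exp(-sqrt(35)*b/5) + C2*exp(sqrt(35)*b/5)


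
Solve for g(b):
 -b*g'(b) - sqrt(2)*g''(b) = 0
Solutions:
 g(b) = C1 + C2*erf(2^(1/4)*b/2)


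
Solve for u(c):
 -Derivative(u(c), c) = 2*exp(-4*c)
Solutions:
 u(c) = C1 + exp(-4*c)/2


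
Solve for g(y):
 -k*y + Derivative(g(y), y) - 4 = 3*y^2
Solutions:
 g(y) = C1 + k*y^2/2 + y^3 + 4*y


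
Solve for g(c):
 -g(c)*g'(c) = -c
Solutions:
 g(c) = -sqrt(C1 + c^2)
 g(c) = sqrt(C1 + c^2)


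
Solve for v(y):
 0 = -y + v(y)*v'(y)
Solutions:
 v(y) = -sqrt(C1 + y^2)
 v(y) = sqrt(C1 + y^2)


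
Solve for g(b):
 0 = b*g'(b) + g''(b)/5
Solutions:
 g(b) = C1 + C2*erf(sqrt(10)*b/2)


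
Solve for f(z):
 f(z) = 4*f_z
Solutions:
 f(z) = C1*exp(z/4)


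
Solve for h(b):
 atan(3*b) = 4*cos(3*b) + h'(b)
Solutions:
 h(b) = C1 + b*atan(3*b) - log(9*b^2 + 1)/6 - 4*sin(3*b)/3


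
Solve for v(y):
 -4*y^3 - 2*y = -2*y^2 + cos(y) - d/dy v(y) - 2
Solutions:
 v(y) = C1 + y^4 - 2*y^3/3 + y^2 - 2*y + sin(y)


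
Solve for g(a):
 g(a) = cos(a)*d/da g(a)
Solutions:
 g(a) = C1*sqrt(sin(a) + 1)/sqrt(sin(a) - 1)


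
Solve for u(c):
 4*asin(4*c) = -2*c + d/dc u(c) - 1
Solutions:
 u(c) = C1 + c^2 + 4*c*asin(4*c) + c + sqrt(1 - 16*c^2)


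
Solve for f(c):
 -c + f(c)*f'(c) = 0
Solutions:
 f(c) = -sqrt(C1 + c^2)
 f(c) = sqrt(C1 + c^2)


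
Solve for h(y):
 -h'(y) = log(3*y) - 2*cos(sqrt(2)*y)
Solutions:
 h(y) = C1 - y*log(y) - y*log(3) + y + sqrt(2)*sin(sqrt(2)*y)


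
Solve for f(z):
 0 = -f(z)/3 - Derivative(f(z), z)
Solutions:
 f(z) = C1*exp(-z/3)


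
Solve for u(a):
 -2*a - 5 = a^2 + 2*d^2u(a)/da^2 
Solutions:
 u(a) = C1 + C2*a - a^4/24 - a^3/6 - 5*a^2/4


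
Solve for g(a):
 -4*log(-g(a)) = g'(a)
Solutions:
 -li(-g(a)) = C1 - 4*a


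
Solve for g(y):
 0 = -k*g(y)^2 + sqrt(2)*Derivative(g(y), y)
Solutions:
 g(y) = -2/(C1 + sqrt(2)*k*y)


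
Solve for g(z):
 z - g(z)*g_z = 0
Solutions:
 g(z) = -sqrt(C1 + z^2)
 g(z) = sqrt(C1 + z^2)


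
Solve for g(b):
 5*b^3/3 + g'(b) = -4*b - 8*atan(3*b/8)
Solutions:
 g(b) = C1 - 5*b^4/12 - 2*b^2 - 8*b*atan(3*b/8) + 32*log(9*b^2 + 64)/3


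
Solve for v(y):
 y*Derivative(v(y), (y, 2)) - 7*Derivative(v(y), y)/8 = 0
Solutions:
 v(y) = C1 + C2*y^(15/8)


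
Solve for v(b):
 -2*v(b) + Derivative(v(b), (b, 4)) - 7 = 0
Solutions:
 v(b) = C1*exp(-2^(1/4)*b) + C2*exp(2^(1/4)*b) + C3*sin(2^(1/4)*b) + C4*cos(2^(1/4)*b) - 7/2


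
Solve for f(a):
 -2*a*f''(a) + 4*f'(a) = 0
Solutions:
 f(a) = C1 + C2*a^3


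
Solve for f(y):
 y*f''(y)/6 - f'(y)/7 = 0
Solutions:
 f(y) = C1 + C2*y^(13/7)


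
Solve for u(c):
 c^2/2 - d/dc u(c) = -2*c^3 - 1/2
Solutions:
 u(c) = C1 + c^4/2 + c^3/6 + c/2


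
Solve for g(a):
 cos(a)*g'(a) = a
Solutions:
 g(a) = C1 + Integral(a/cos(a), a)


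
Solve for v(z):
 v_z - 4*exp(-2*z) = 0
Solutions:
 v(z) = C1 - 2*exp(-2*z)


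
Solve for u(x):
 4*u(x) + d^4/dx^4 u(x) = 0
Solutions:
 u(x) = (C1*sin(x) + C2*cos(x))*exp(-x) + (C3*sin(x) + C4*cos(x))*exp(x)


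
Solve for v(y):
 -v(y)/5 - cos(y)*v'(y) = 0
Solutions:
 v(y) = C1*(sin(y) - 1)^(1/10)/(sin(y) + 1)^(1/10)


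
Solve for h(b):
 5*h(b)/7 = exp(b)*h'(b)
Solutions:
 h(b) = C1*exp(-5*exp(-b)/7)


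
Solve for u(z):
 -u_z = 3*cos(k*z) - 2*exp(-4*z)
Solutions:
 u(z) = C1 - exp(-4*z)/2 - 3*sin(k*z)/k


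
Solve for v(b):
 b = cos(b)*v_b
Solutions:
 v(b) = C1 + Integral(b/cos(b), b)


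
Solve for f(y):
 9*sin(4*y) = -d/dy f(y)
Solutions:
 f(y) = C1 + 9*cos(4*y)/4


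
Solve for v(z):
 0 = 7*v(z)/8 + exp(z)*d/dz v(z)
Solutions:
 v(z) = C1*exp(7*exp(-z)/8)


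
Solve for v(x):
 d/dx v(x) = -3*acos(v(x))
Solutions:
 Integral(1/acos(_y), (_y, v(x))) = C1 - 3*x


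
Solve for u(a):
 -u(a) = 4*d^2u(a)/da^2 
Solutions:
 u(a) = C1*sin(a/2) + C2*cos(a/2)


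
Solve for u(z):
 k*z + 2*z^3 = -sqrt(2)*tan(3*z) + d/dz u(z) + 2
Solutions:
 u(z) = C1 + k*z^2/2 + z^4/2 - 2*z - sqrt(2)*log(cos(3*z))/3


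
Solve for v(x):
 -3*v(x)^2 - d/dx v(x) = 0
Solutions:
 v(x) = 1/(C1 + 3*x)


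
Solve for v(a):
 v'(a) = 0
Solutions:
 v(a) = C1


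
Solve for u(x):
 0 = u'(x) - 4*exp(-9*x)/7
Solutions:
 u(x) = C1 - 4*exp(-9*x)/63


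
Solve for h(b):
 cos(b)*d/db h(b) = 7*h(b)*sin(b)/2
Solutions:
 h(b) = C1/cos(b)^(7/2)


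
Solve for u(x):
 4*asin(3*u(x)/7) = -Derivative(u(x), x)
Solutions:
 Integral(1/asin(3*_y/7), (_y, u(x))) = C1 - 4*x


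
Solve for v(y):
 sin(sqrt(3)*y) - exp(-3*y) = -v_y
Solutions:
 v(y) = C1 + sqrt(3)*cos(sqrt(3)*y)/3 - exp(-3*y)/3


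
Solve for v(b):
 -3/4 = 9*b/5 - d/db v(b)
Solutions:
 v(b) = C1 + 9*b^2/10 + 3*b/4


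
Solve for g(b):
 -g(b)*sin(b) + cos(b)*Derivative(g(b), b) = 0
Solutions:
 g(b) = C1/cos(b)


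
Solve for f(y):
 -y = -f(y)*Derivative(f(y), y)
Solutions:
 f(y) = -sqrt(C1 + y^2)
 f(y) = sqrt(C1 + y^2)


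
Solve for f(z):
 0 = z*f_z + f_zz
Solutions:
 f(z) = C1 + C2*erf(sqrt(2)*z/2)


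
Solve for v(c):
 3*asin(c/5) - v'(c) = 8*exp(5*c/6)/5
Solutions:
 v(c) = C1 + 3*c*asin(c/5) + 3*sqrt(25 - c^2) - 48*exp(5*c/6)/25


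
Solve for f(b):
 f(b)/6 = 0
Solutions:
 f(b) = 0


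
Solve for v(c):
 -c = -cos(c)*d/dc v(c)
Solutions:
 v(c) = C1 + Integral(c/cos(c), c)


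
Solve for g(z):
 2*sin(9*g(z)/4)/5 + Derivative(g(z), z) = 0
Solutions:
 2*z/5 + 2*log(cos(9*g(z)/4) - 1)/9 - 2*log(cos(9*g(z)/4) + 1)/9 = C1


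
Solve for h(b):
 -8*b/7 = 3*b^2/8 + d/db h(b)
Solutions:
 h(b) = C1 - b^3/8 - 4*b^2/7


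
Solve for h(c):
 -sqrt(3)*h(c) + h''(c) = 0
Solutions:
 h(c) = C1*exp(-3^(1/4)*c) + C2*exp(3^(1/4)*c)


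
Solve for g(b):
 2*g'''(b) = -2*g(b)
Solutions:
 g(b) = C3*exp(-b) + (C1*sin(sqrt(3)*b/2) + C2*cos(sqrt(3)*b/2))*exp(b/2)


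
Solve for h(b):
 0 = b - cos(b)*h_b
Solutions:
 h(b) = C1 + Integral(b/cos(b), b)


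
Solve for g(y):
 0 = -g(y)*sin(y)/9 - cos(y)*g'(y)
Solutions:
 g(y) = C1*cos(y)^(1/9)


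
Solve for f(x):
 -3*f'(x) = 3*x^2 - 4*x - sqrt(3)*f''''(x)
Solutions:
 f(x) = C1 + C4*exp(3^(1/6)*x) - x^3/3 + 2*x^2/3 + (C2*sin(3^(2/3)*x/2) + C3*cos(3^(2/3)*x/2))*exp(-3^(1/6)*x/2)


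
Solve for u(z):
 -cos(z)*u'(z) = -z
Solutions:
 u(z) = C1 + Integral(z/cos(z), z)


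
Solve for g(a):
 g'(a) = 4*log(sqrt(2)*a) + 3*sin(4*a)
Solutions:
 g(a) = C1 + 4*a*log(a) - 4*a + 2*a*log(2) - 3*cos(4*a)/4


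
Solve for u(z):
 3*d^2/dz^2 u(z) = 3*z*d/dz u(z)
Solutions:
 u(z) = C1 + C2*erfi(sqrt(2)*z/2)


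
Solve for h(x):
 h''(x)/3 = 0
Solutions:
 h(x) = C1 + C2*x


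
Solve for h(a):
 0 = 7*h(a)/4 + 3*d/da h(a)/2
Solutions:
 h(a) = C1*exp(-7*a/6)


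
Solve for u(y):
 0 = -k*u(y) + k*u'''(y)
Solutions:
 u(y) = C3*exp(y) + (C1*sin(sqrt(3)*y/2) + C2*cos(sqrt(3)*y/2))*exp(-y/2)


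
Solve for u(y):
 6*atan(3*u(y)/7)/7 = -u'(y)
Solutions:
 Integral(1/atan(3*_y/7), (_y, u(y))) = C1 - 6*y/7


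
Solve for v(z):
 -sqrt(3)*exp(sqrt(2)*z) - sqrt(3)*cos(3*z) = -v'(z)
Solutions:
 v(z) = C1 + sqrt(6)*exp(sqrt(2)*z)/2 + sqrt(3)*sin(3*z)/3


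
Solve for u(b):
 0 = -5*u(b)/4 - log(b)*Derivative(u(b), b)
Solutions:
 u(b) = C1*exp(-5*li(b)/4)


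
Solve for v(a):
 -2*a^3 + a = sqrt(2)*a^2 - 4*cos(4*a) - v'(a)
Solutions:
 v(a) = C1 + a^4/2 + sqrt(2)*a^3/3 - a^2/2 - sin(4*a)


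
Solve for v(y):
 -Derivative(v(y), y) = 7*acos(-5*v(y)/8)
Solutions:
 Integral(1/acos(-5*_y/8), (_y, v(y))) = C1 - 7*y


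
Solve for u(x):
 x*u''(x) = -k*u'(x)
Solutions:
 u(x) = C1 + x^(1 - re(k))*(C2*sin(log(x)*Abs(im(k))) + C3*cos(log(x)*im(k)))


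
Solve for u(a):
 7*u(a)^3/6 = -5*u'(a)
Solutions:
 u(a) = -sqrt(15)*sqrt(-1/(C1 - 7*a))
 u(a) = sqrt(15)*sqrt(-1/(C1 - 7*a))


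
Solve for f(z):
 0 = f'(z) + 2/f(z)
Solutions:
 f(z) = -sqrt(C1 - 4*z)
 f(z) = sqrt(C1 - 4*z)


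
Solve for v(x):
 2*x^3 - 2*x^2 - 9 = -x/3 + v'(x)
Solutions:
 v(x) = C1 + x^4/2 - 2*x^3/3 + x^2/6 - 9*x


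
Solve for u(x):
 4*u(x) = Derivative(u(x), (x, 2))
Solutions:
 u(x) = C1*exp(-2*x) + C2*exp(2*x)


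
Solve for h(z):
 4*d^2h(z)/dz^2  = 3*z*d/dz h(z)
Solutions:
 h(z) = C1 + C2*erfi(sqrt(6)*z/4)


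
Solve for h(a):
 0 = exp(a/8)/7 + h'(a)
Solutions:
 h(a) = C1 - 8*exp(a/8)/7


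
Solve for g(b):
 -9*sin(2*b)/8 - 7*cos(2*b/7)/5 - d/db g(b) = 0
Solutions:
 g(b) = C1 - 49*sin(2*b/7)/10 + 9*cos(2*b)/16


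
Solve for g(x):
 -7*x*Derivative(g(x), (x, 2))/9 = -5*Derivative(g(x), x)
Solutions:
 g(x) = C1 + C2*x^(52/7)


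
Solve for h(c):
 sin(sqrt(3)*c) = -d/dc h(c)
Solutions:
 h(c) = C1 + sqrt(3)*cos(sqrt(3)*c)/3


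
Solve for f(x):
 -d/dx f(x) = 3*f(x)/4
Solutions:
 f(x) = C1*exp(-3*x/4)


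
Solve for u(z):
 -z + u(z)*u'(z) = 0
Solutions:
 u(z) = -sqrt(C1 + z^2)
 u(z) = sqrt(C1 + z^2)


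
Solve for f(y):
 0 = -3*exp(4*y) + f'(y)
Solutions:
 f(y) = C1 + 3*exp(4*y)/4


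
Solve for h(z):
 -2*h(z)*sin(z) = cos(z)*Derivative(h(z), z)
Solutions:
 h(z) = C1*cos(z)^2


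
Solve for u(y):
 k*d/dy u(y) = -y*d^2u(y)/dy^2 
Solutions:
 u(y) = C1 + y^(1 - re(k))*(C2*sin(log(y)*Abs(im(k))) + C3*cos(log(y)*im(k)))


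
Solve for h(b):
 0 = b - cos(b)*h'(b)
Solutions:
 h(b) = C1 + Integral(b/cos(b), b)


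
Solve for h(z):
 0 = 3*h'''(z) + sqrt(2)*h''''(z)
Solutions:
 h(z) = C1 + C2*z + C3*z^2 + C4*exp(-3*sqrt(2)*z/2)


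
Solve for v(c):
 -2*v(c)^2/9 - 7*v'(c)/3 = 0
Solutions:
 v(c) = 21/(C1 + 2*c)


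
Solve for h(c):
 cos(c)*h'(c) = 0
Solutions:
 h(c) = C1


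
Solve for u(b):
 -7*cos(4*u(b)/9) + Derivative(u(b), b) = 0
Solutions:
 -7*b - 9*log(sin(4*u(b)/9) - 1)/8 + 9*log(sin(4*u(b)/9) + 1)/8 = C1


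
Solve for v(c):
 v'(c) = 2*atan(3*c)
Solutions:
 v(c) = C1 + 2*c*atan(3*c) - log(9*c^2 + 1)/3


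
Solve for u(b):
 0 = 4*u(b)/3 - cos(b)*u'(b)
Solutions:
 u(b) = C1*(sin(b) + 1)^(2/3)/(sin(b) - 1)^(2/3)


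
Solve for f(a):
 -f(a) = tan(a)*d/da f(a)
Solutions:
 f(a) = C1/sin(a)


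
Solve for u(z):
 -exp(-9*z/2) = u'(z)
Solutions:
 u(z) = C1 + 2*exp(-9*z/2)/9


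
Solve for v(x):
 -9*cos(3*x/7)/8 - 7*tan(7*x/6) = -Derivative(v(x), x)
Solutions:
 v(x) = C1 - 6*log(cos(7*x/6)) + 21*sin(3*x/7)/8


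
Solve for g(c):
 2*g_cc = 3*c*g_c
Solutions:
 g(c) = C1 + C2*erfi(sqrt(3)*c/2)


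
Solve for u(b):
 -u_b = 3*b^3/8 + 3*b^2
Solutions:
 u(b) = C1 - 3*b^4/32 - b^3


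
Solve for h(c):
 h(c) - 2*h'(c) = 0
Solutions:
 h(c) = C1*exp(c/2)


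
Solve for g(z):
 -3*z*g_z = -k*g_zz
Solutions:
 g(z) = C1 + C2*erf(sqrt(6)*z*sqrt(-1/k)/2)/sqrt(-1/k)


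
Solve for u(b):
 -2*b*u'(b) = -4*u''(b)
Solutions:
 u(b) = C1 + C2*erfi(b/2)


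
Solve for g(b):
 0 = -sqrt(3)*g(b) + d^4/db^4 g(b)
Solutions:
 g(b) = C1*exp(-3^(1/8)*b) + C2*exp(3^(1/8)*b) + C3*sin(3^(1/8)*b) + C4*cos(3^(1/8)*b)


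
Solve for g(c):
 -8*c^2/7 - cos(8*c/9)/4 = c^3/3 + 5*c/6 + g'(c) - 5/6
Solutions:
 g(c) = C1 - c^4/12 - 8*c^3/21 - 5*c^2/12 + 5*c/6 - 9*sin(8*c/9)/32


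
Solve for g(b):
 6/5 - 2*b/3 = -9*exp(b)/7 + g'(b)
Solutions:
 g(b) = C1 - b^2/3 + 6*b/5 + 9*exp(b)/7


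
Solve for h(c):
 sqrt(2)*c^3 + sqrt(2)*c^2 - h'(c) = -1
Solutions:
 h(c) = C1 + sqrt(2)*c^4/4 + sqrt(2)*c^3/3 + c


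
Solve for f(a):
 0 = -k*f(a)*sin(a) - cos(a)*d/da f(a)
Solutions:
 f(a) = C1*exp(k*log(cos(a)))


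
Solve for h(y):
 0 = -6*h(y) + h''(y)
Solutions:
 h(y) = C1*exp(-sqrt(6)*y) + C2*exp(sqrt(6)*y)


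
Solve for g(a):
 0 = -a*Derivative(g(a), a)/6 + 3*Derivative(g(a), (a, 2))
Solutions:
 g(a) = C1 + C2*erfi(a/6)


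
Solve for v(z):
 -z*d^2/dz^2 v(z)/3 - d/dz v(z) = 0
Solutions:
 v(z) = C1 + C2/z^2


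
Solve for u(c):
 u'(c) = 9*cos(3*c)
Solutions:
 u(c) = C1 + 3*sin(3*c)


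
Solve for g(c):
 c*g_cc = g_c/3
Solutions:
 g(c) = C1 + C2*c^(4/3)


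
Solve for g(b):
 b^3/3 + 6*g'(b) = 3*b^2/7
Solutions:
 g(b) = C1 - b^4/72 + b^3/42


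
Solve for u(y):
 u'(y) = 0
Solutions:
 u(y) = C1


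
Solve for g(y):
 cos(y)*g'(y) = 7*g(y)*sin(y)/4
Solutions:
 g(y) = C1/cos(y)^(7/4)


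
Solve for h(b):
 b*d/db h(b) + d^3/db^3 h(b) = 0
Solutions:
 h(b) = C1 + Integral(C2*airyai(-b) + C3*airybi(-b), b)


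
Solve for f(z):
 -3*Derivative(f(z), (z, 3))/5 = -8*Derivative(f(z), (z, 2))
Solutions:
 f(z) = C1 + C2*z + C3*exp(40*z/3)


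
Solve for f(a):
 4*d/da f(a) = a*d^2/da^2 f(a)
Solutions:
 f(a) = C1 + C2*a^5


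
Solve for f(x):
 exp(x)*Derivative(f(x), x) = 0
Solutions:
 f(x) = C1


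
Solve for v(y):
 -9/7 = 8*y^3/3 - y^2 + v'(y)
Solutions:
 v(y) = C1 - 2*y^4/3 + y^3/3 - 9*y/7


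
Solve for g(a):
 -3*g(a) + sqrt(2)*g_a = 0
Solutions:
 g(a) = C1*exp(3*sqrt(2)*a/2)


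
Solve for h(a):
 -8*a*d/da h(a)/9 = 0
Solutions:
 h(a) = C1


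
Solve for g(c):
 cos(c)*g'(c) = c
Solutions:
 g(c) = C1 + Integral(c/cos(c), c)


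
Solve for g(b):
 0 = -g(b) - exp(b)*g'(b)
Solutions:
 g(b) = C1*exp(exp(-b))


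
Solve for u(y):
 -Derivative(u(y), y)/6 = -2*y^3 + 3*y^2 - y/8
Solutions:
 u(y) = C1 + 3*y^4 - 6*y^3 + 3*y^2/8


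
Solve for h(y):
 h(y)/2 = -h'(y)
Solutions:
 h(y) = C1*exp(-y/2)


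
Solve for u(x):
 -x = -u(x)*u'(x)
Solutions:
 u(x) = -sqrt(C1 + x^2)
 u(x) = sqrt(C1 + x^2)


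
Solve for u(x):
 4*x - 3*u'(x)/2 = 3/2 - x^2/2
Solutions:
 u(x) = C1 + x^3/9 + 4*x^2/3 - x


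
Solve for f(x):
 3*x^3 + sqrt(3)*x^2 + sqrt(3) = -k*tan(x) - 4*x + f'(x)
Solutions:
 f(x) = C1 - k*log(cos(x)) + 3*x^4/4 + sqrt(3)*x^3/3 + 2*x^2 + sqrt(3)*x


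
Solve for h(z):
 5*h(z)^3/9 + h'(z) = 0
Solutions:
 h(z) = -3*sqrt(2)*sqrt(-1/(C1 - 5*z))/2
 h(z) = 3*sqrt(2)*sqrt(-1/(C1 - 5*z))/2


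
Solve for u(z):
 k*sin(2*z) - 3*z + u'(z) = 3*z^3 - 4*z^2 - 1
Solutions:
 u(z) = C1 + k*cos(2*z)/2 + 3*z^4/4 - 4*z^3/3 + 3*z^2/2 - z


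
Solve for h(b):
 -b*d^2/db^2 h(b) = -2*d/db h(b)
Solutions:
 h(b) = C1 + C2*b^3


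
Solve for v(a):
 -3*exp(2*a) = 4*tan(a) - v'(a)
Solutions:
 v(a) = C1 + 3*exp(2*a)/2 - 4*log(cos(a))


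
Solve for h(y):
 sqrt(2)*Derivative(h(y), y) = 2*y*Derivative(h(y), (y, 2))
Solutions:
 h(y) = C1 + C2*y^(sqrt(2)/2 + 1)


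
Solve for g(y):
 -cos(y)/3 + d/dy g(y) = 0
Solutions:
 g(y) = C1 + sin(y)/3


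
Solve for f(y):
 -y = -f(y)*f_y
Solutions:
 f(y) = -sqrt(C1 + y^2)
 f(y) = sqrt(C1 + y^2)


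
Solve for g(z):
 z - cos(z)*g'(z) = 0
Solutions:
 g(z) = C1 + Integral(z/cos(z), z)


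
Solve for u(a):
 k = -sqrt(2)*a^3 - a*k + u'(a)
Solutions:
 u(a) = C1 + sqrt(2)*a^4/4 + a^2*k/2 + a*k


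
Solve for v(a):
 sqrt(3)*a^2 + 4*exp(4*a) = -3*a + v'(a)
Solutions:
 v(a) = C1 + sqrt(3)*a^3/3 + 3*a^2/2 + exp(4*a)


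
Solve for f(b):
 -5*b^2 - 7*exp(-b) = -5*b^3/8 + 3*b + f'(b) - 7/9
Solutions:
 f(b) = C1 + 5*b^4/32 - 5*b^3/3 - 3*b^2/2 + 7*b/9 + 7*exp(-b)


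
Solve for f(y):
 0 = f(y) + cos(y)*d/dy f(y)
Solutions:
 f(y) = C1*sqrt(sin(y) - 1)/sqrt(sin(y) + 1)


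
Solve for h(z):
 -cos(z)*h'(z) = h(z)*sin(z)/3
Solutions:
 h(z) = C1*cos(z)^(1/3)


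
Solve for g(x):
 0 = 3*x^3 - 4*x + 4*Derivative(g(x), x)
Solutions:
 g(x) = C1 - 3*x^4/16 + x^2/2


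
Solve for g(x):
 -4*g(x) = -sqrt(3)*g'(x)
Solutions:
 g(x) = C1*exp(4*sqrt(3)*x/3)


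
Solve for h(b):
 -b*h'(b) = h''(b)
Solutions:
 h(b) = C1 + C2*erf(sqrt(2)*b/2)


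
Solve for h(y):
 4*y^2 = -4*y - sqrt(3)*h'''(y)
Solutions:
 h(y) = C1 + C2*y + C3*y^2 - sqrt(3)*y^5/45 - sqrt(3)*y^4/18


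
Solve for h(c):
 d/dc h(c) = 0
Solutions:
 h(c) = C1
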